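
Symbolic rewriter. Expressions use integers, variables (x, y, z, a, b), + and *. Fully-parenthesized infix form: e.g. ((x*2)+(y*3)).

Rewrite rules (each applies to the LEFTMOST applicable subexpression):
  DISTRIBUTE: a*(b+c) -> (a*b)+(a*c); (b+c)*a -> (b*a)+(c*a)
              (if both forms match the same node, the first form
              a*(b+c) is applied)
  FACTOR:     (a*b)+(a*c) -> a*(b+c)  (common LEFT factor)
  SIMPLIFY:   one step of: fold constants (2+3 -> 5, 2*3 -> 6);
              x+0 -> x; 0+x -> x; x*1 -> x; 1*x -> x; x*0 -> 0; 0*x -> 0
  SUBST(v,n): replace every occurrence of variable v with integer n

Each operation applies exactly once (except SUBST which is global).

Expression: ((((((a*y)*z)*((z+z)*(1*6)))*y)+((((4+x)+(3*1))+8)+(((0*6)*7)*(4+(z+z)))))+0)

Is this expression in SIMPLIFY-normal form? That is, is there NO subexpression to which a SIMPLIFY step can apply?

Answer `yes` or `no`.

Expression: ((((((a*y)*z)*((z+z)*(1*6)))*y)+((((4+x)+(3*1))+8)+(((0*6)*7)*(4+(z+z)))))+0)
Scanning for simplifiable subexpressions (pre-order)...
  at root: ((((((a*y)*z)*((z+z)*(1*6)))*y)+((((4+x)+(3*1))+8)+(((0*6)*7)*(4+(z+z)))))+0) (SIMPLIFIABLE)
  at L: (((((a*y)*z)*((z+z)*(1*6)))*y)+((((4+x)+(3*1))+8)+(((0*6)*7)*(4+(z+z))))) (not simplifiable)
  at LL: ((((a*y)*z)*((z+z)*(1*6)))*y) (not simplifiable)
  at LLL: (((a*y)*z)*((z+z)*(1*6))) (not simplifiable)
  at LLLL: ((a*y)*z) (not simplifiable)
  at LLLLL: (a*y) (not simplifiable)
  at LLLR: ((z+z)*(1*6)) (not simplifiable)
  at LLLRL: (z+z) (not simplifiable)
  at LLLRR: (1*6) (SIMPLIFIABLE)
  at LR: ((((4+x)+(3*1))+8)+(((0*6)*7)*(4+(z+z)))) (not simplifiable)
  at LRL: (((4+x)+(3*1))+8) (not simplifiable)
  at LRLL: ((4+x)+(3*1)) (not simplifiable)
  at LRLLL: (4+x) (not simplifiable)
  at LRLLR: (3*1) (SIMPLIFIABLE)
  at LRR: (((0*6)*7)*(4+(z+z))) (not simplifiable)
  at LRRL: ((0*6)*7) (not simplifiable)
  at LRRLL: (0*6) (SIMPLIFIABLE)
  at LRRR: (4+(z+z)) (not simplifiable)
  at LRRRR: (z+z) (not simplifiable)
Found simplifiable subexpr at path root: ((((((a*y)*z)*((z+z)*(1*6)))*y)+((((4+x)+(3*1))+8)+(((0*6)*7)*(4+(z+z)))))+0)
One SIMPLIFY step would give: (((((a*y)*z)*((z+z)*(1*6)))*y)+((((4+x)+(3*1))+8)+(((0*6)*7)*(4+(z+z)))))
-> NOT in normal form.

Answer: no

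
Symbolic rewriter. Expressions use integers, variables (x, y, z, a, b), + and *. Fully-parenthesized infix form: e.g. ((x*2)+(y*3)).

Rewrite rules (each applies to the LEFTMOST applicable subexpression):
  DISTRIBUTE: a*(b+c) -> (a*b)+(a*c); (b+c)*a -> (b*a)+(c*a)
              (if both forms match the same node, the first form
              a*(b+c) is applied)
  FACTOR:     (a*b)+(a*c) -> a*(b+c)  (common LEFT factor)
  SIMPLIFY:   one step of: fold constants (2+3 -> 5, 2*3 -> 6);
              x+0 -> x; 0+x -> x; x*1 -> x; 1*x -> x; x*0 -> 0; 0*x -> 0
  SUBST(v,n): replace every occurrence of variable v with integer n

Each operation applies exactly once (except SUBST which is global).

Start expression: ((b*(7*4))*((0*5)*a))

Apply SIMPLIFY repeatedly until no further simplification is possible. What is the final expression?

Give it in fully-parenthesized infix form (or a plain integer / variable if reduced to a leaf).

Start: ((b*(7*4))*((0*5)*a))
Step 1: at LR: (7*4) -> 28; overall: ((b*(7*4))*((0*5)*a)) -> ((b*28)*((0*5)*a))
Step 2: at RL: (0*5) -> 0; overall: ((b*28)*((0*5)*a)) -> ((b*28)*(0*a))
Step 3: at R: (0*a) -> 0; overall: ((b*28)*(0*a)) -> ((b*28)*0)
Step 4: at root: ((b*28)*0) -> 0; overall: ((b*28)*0) -> 0
Fixed point: 0

Answer: 0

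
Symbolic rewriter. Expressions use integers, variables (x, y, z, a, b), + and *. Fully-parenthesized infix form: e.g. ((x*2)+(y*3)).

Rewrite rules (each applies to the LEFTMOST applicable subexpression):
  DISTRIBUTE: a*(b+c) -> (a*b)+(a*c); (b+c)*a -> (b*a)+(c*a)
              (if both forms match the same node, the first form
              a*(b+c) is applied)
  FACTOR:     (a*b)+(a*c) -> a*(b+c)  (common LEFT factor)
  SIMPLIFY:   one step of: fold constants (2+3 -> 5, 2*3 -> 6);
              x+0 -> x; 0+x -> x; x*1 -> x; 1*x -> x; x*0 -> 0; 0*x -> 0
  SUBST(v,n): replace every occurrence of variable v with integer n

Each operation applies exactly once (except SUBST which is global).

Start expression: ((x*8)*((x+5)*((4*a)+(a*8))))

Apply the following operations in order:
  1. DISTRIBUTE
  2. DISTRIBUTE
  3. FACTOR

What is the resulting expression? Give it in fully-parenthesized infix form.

Answer: ((x*8)*(((x+5)*(4*a))+((x+5)*(a*8))))

Derivation:
Start: ((x*8)*((x+5)*((4*a)+(a*8))))
Apply DISTRIBUTE at R (target: ((x+5)*((4*a)+(a*8)))): ((x*8)*((x+5)*((4*a)+(a*8)))) -> ((x*8)*(((x+5)*(4*a))+((x+5)*(a*8))))
Apply DISTRIBUTE at root (target: ((x*8)*(((x+5)*(4*a))+((x+5)*(a*8))))): ((x*8)*(((x+5)*(4*a))+((x+5)*(a*8)))) -> (((x*8)*((x+5)*(4*a)))+((x*8)*((x+5)*(a*8))))
Apply FACTOR at root (target: (((x*8)*((x+5)*(4*a)))+((x*8)*((x+5)*(a*8))))): (((x*8)*((x+5)*(4*a)))+((x*8)*((x+5)*(a*8)))) -> ((x*8)*(((x+5)*(4*a))+((x+5)*(a*8))))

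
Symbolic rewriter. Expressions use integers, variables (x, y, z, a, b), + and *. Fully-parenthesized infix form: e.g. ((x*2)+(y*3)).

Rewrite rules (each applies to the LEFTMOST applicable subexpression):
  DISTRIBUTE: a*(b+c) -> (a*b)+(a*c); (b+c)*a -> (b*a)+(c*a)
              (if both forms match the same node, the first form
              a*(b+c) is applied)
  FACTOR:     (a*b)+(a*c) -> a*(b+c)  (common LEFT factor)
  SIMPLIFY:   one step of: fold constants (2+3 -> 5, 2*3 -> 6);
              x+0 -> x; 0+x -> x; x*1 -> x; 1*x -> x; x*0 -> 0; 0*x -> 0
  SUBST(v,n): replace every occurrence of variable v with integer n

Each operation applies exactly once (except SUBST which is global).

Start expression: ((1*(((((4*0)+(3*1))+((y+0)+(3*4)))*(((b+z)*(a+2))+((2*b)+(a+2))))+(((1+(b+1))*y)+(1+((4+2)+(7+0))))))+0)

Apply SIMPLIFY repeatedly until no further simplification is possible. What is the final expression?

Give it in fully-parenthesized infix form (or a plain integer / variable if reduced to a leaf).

Answer: (((3+(y+12))*(((b+z)*(a+2))+((2*b)+(a+2))))+(((1+(b+1))*y)+14))

Derivation:
Start: ((1*(((((4*0)+(3*1))+((y+0)+(3*4)))*(((b+z)*(a+2))+((2*b)+(a+2))))+(((1+(b+1))*y)+(1+((4+2)+(7+0))))))+0)
Step 1: at root: ((1*(((((4*0)+(3*1))+((y+0)+(3*4)))*(((b+z)*(a+2))+((2*b)+(a+2))))+(((1+(b+1))*y)+(1+((4+2)+(7+0))))))+0) -> (1*(((((4*0)+(3*1))+((y+0)+(3*4)))*(((b+z)*(a+2))+((2*b)+(a+2))))+(((1+(b+1))*y)+(1+((4+2)+(7+0)))))); overall: ((1*(((((4*0)+(3*1))+((y+0)+(3*4)))*(((b+z)*(a+2))+((2*b)+(a+2))))+(((1+(b+1))*y)+(1+((4+2)+(7+0))))))+0) -> (1*(((((4*0)+(3*1))+((y+0)+(3*4)))*(((b+z)*(a+2))+((2*b)+(a+2))))+(((1+(b+1))*y)+(1+((4+2)+(7+0))))))
Step 2: at root: (1*(((((4*0)+(3*1))+((y+0)+(3*4)))*(((b+z)*(a+2))+((2*b)+(a+2))))+(((1+(b+1))*y)+(1+((4+2)+(7+0)))))) -> (((((4*0)+(3*1))+((y+0)+(3*4)))*(((b+z)*(a+2))+((2*b)+(a+2))))+(((1+(b+1))*y)+(1+((4+2)+(7+0))))); overall: (1*(((((4*0)+(3*1))+((y+0)+(3*4)))*(((b+z)*(a+2))+((2*b)+(a+2))))+(((1+(b+1))*y)+(1+((4+2)+(7+0)))))) -> (((((4*0)+(3*1))+((y+0)+(3*4)))*(((b+z)*(a+2))+((2*b)+(a+2))))+(((1+(b+1))*y)+(1+((4+2)+(7+0)))))
Step 3: at LLLL: (4*0) -> 0; overall: (((((4*0)+(3*1))+((y+0)+(3*4)))*(((b+z)*(a+2))+((2*b)+(a+2))))+(((1+(b+1))*y)+(1+((4+2)+(7+0))))) -> ((((0+(3*1))+((y+0)+(3*4)))*(((b+z)*(a+2))+((2*b)+(a+2))))+(((1+(b+1))*y)+(1+((4+2)+(7+0)))))
Step 4: at LLL: (0+(3*1)) -> (3*1); overall: ((((0+(3*1))+((y+0)+(3*4)))*(((b+z)*(a+2))+((2*b)+(a+2))))+(((1+(b+1))*y)+(1+((4+2)+(7+0))))) -> ((((3*1)+((y+0)+(3*4)))*(((b+z)*(a+2))+((2*b)+(a+2))))+(((1+(b+1))*y)+(1+((4+2)+(7+0)))))
Step 5: at LLL: (3*1) -> 3; overall: ((((3*1)+((y+0)+(3*4)))*(((b+z)*(a+2))+((2*b)+(a+2))))+(((1+(b+1))*y)+(1+((4+2)+(7+0))))) -> (((3+((y+0)+(3*4)))*(((b+z)*(a+2))+((2*b)+(a+2))))+(((1+(b+1))*y)+(1+((4+2)+(7+0)))))
Step 6: at LLRL: (y+0) -> y; overall: (((3+((y+0)+(3*4)))*(((b+z)*(a+2))+((2*b)+(a+2))))+(((1+(b+1))*y)+(1+((4+2)+(7+0))))) -> (((3+(y+(3*4)))*(((b+z)*(a+2))+((2*b)+(a+2))))+(((1+(b+1))*y)+(1+((4+2)+(7+0)))))
Step 7: at LLRR: (3*4) -> 12; overall: (((3+(y+(3*4)))*(((b+z)*(a+2))+((2*b)+(a+2))))+(((1+(b+1))*y)+(1+((4+2)+(7+0))))) -> (((3+(y+12))*(((b+z)*(a+2))+((2*b)+(a+2))))+(((1+(b+1))*y)+(1+((4+2)+(7+0)))))
Step 8: at RRRL: (4+2) -> 6; overall: (((3+(y+12))*(((b+z)*(a+2))+((2*b)+(a+2))))+(((1+(b+1))*y)+(1+((4+2)+(7+0))))) -> (((3+(y+12))*(((b+z)*(a+2))+((2*b)+(a+2))))+(((1+(b+1))*y)+(1+(6+(7+0)))))
Step 9: at RRRR: (7+0) -> 7; overall: (((3+(y+12))*(((b+z)*(a+2))+((2*b)+(a+2))))+(((1+(b+1))*y)+(1+(6+(7+0))))) -> (((3+(y+12))*(((b+z)*(a+2))+((2*b)+(a+2))))+(((1+(b+1))*y)+(1+(6+7))))
Step 10: at RRR: (6+7) -> 13; overall: (((3+(y+12))*(((b+z)*(a+2))+((2*b)+(a+2))))+(((1+(b+1))*y)+(1+(6+7)))) -> (((3+(y+12))*(((b+z)*(a+2))+((2*b)+(a+2))))+(((1+(b+1))*y)+(1+13)))
Step 11: at RR: (1+13) -> 14; overall: (((3+(y+12))*(((b+z)*(a+2))+((2*b)+(a+2))))+(((1+(b+1))*y)+(1+13))) -> (((3+(y+12))*(((b+z)*(a+2))+((2*b)+(a+2))))+(((1+(b+1))*y)+14))
Fixed point: (((3+(y+12))*(((b+z)*(a+2))+((2*b)+(a+2))))+(((1+(b+1))*y)+14))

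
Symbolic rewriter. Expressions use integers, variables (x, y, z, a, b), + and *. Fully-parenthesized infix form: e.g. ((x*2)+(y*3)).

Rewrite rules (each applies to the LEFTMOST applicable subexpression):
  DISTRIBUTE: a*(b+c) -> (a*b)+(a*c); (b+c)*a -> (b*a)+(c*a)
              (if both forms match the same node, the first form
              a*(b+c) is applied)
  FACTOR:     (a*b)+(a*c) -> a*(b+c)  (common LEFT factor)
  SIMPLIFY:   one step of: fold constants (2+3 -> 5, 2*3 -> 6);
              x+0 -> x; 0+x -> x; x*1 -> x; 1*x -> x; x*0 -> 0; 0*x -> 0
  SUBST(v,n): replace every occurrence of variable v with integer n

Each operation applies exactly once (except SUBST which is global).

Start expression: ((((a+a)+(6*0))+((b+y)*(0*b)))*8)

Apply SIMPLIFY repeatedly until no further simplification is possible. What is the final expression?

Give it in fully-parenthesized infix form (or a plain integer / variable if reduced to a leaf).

Answer: ((a+a)*8)

Derivation:
Start: ((((a+a)+(6*0))+((b+y)*(0*b)))*8)
Step 1: at LLR: (6*0) -> 0; overall: ((((a+a)+(6*0))+((b+y)*(0*b)))*8) -> ((((a+a)+0)+((b+y)*(0*b)))*8)
Step 2: at LL: ((a+a)+0) -> (a+a); overall: ((((a+a)+0)+((b+y)*(0*b)))*8) -> (((a+a)+((b+y)*(0*b)))*8)
Step 3: at LRR: (0*b) -> 0; overall: (((a+a)+((b+y)*(0*b)))*8) -> (((a+a)+((b+y)*0))*8)
Step 4: at LR: ((b+y)*0) -> 0; overall: (((a+a)+((b+y)*0))*8) -> (((a+a)+0)*8)
Step 5: at L: ((a+a)+0) -> (a+a); overall: (((a+a)+0)*8) -> ((a+a)*8)
Fixed point: ((a+a)*8)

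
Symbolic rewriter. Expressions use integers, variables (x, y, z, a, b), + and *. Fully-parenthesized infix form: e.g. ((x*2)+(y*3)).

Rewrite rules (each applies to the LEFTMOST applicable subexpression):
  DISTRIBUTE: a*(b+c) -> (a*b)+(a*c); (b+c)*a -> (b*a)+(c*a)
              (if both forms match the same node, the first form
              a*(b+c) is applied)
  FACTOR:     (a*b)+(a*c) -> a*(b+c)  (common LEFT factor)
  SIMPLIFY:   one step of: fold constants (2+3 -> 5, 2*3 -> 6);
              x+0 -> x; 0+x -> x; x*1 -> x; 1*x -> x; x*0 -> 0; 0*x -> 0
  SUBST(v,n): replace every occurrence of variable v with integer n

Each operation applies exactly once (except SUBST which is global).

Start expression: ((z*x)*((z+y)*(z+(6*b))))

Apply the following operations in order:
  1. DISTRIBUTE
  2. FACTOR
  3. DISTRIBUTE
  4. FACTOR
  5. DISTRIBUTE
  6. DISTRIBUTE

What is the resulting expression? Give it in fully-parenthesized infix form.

Answer: (((z*x)*((z+y)*z))+((z*x)*((z+y)*(6*b))))

Derivation:
Start: ((z*x)*((z+y)*(z+(6*b))))
Apply DISTRIBUTE at R (target: ((z+y)*(z+(6*b)))): ((z*x)*((z+y)*(z+(6*b)))) -> ((z*x)*(((z+y)*z)+((z+y)*(6*b))))
Apply FACTOR at R (target: (((z+y)*z)+((z+y)*(6*b)))): ((z*x)*(((z+y)*z)+((z+y)*(6*b)))) -> ((z*x)*((z+y)*(z+(6*b))))
Apply DISTRIBUTE at R (target: ((z+y)*(z+(6*b)))): ((z*x)*((z+y)*(z+(6*b)))) -> ((z*x)*(((z+y)*z)+((z+y)*(6*b))))
Apply FACTOR at R (target: (((z+y)*z)+((z+y)*(6*b)))): ((z*x)*(((z+y)*z)+((z+y)*(6*b)))) -> ((z*x)*((z+y)*(z+(6*b))))
Apply DISTRIBUTE at R (target: ((z+y)*(z+(6*b)))): ((z*x)*((z+y)*(z+(6*b)))) -> ((z*x)*(((z+y)*z)+((z+y)*(6*b))))
Apply DISTRIBUTE at root (target: ((z*x)*(((z+y)*z)+((z+y)*(6*b))))): ((z*x)*(((z+y)*z)+((z+y)*(6*b)))) -> (((z*x)*((z+y)*z))+((z*x)*((z+y)*(6*b))))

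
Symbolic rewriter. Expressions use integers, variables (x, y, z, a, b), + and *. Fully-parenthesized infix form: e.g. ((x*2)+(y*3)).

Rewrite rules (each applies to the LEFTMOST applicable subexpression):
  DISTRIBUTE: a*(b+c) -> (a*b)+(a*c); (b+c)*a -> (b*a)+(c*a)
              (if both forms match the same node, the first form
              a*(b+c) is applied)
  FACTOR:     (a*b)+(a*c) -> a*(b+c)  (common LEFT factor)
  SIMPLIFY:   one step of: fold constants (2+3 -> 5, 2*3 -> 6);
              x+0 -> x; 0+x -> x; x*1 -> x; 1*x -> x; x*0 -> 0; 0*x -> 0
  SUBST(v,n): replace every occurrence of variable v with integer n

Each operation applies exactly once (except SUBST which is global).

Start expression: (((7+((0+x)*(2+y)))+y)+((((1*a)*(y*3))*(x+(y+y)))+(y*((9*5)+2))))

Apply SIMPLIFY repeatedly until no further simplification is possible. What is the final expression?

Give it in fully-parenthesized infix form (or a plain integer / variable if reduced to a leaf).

Answer: (((7+(x*(2+y)))+y)+(((a*(y*3))*(x+(y+y)))+(y*47)))

Derivation:
Start: (((7+((0+x)*(2+y)))+y)+((((1*a)*(y*3))*(x+(y+y)))+(y*((9*5)+2))))
Step 1: at LLRL: (0+x) -> x; overall: (((7+((0+x)*(2+y)))+y)+((((1*a)*(y*3))*(x+(y+y)))+(y*((9*5)+2)))) -> (((7+(x*(2+y)))+y)+((((1*a)*(y*3))*(x+(y+y)))+(y*((9*5)+2))))
Step 2: at RLLL: (1*a) -> a; overall: (((7+(x*(2+y)))+y)+((((1*a)*(y*3))*(x+(y+y)))+(y*((9*5)+2)))) -> (((7+(x*(2+y)))+y)+(((a*(y*3))*(x+(y+y)))+(y*((9*5)+2))))
Step 3: at RRRL: (9*5) -> 45; overall: (((7+(x*(2+y)))+y)+(((a*(y*3))*(x+(y+y)))+(y*((9*5)+2)))) -> (((7+(x*(2+y)))+y)+(((a*(y*3))*(x+(y+y)))+(y*(45+2))))
Step 4: at RRR: (45+2) -> 47; overall: (((7+(x*(2+y)))+y)+(((a*(y*3))*(x+(y+y)))+(y*(45+2)))) -> (((7+(x*(2+y)))+y)+(((a*(y*3))*(x+(y+y)))+(y*47)))
Fixed point: (((7+(x*(2+y)))+y)+(((a*(y*3))*(x+(y+y)))+(y*47)))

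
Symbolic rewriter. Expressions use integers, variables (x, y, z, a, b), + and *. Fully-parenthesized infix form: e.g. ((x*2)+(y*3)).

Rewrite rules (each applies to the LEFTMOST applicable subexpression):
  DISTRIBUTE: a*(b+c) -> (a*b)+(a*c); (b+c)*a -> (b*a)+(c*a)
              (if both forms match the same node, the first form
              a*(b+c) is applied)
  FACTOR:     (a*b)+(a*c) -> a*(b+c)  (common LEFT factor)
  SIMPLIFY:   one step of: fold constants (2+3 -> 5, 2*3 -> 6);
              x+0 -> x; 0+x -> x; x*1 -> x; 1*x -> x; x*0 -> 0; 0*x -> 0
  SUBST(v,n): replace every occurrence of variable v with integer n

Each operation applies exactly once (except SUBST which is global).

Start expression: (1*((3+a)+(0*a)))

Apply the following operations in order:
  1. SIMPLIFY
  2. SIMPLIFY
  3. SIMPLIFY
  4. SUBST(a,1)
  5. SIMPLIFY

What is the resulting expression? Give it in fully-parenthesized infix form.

Answer: 4

Derivation:
Start: (1*((3+a)+(0*a)))
Apply SIMPLIFY at root (target: (1*((3+a)+(0*a)))): (1*((3+a)+(0*a))) -> ((3+a)+(0*a))
Apply SIMPLIFY at R (target: (0*a)): ((3+a)+(0*a)) -> ((3+a)+0)
Apply SIMPLIFY at root (target: ((3+a)+0)): ((3+a)+0) -> (3+a)
Apply SUBST(a,1): (3+a) -> (3+1)
Apply SIMPLIFY at root (target: (3+1)): (3+1) -> 4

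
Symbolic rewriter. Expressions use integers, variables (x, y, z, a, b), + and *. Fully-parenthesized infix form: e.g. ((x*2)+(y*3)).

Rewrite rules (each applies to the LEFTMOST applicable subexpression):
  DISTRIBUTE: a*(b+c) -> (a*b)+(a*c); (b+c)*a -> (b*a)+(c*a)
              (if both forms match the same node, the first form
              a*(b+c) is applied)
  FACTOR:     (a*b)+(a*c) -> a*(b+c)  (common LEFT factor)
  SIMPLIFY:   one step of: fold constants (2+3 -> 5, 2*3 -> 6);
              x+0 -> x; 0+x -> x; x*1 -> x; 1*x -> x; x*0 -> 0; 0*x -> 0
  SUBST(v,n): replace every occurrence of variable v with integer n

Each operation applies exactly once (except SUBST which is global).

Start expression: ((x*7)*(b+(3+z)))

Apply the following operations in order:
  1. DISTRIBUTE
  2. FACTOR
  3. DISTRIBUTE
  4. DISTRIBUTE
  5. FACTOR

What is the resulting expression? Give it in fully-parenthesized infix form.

Answer: (((x*7)*b)+((x*7)*(3+z)))

Derivation:
Start: ((x*7)*(b+(3+z)))
Apply DISTRIBUTE at root (target: ((x*7)*(b+(3+z)))): ((x*7)*(b+(3+z))) -> (((x*7)*b)+((x*7)*(3+z)))
Apply FACTOR at root (target: (((x*7)*b)+((x*7)*(3+z)))): (((x*7)*b)+((x*7)*(3+z))) -> ((x*7)*(b+(3+z)))
Apply DISTRIBUTE at root (target: ((x*7)*(b+(3+z)))): ((x*7)*(b+(3+z))) -> (((x*7)*b)+((x*7)*(3+z)))
Apply DISTRIBUTE at R (target: ((x*7)*(3+z))): (((x*7)*b)+((x*7)*(3+z))) -> (((x*7)*b)+(((x*7)*3)+((x*7)*z)))
Apply FACTOR at R (target: (((x*7)*3)+((x*7)*z))): (((x*7)*b)+(((x*7)*3)+((x*7)*z))) -> (((x*7)*b)+((x*7)*(3+z)))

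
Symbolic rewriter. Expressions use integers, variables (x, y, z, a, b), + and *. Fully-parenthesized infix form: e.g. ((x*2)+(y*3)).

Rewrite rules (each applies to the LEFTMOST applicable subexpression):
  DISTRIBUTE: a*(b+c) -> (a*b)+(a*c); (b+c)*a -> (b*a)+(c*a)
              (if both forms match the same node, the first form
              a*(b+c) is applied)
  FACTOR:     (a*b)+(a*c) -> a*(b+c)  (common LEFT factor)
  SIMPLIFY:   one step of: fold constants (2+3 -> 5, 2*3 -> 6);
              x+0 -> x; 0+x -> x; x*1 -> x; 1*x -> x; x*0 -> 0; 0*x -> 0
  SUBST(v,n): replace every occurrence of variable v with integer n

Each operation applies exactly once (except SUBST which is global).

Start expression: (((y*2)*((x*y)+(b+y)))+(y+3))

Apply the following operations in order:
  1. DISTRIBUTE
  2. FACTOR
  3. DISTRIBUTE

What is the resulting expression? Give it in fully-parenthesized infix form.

Answer: ((((y*2)*(x*y))+((y*2)*(b+y)))+(y+3))

Derivation:
Start: (((y*2)*((x*y)+(b+y)))+(y+3))
Apply DISTRIBUTE at L (target: ((y*2)*((x*y)+(b+y)))): (((y*2)*((x*y)+(b+y)))+(y+3)) -> ((((y*2)*(x*y))+((y*2)*(b+y)))+(y+3))
Apply FACTOR at L (target: (((y*2)*(x*y))+((y*2)*(b+y)))): ((((y*2)*(x*y))+((y*2)*(b+y)))+(y+3)) -> (((y*2)*((x*y)+(b+y)))+(y+3))
Apply DISTRIBUTE at L (target: ((y*2)*((x*y)+(b+y)))): (((y*2)*((x*y)+(b+y)))+(y+3)) -> ((((y*2)*(x*y))+((y*2)*(b+y)))+(y+3))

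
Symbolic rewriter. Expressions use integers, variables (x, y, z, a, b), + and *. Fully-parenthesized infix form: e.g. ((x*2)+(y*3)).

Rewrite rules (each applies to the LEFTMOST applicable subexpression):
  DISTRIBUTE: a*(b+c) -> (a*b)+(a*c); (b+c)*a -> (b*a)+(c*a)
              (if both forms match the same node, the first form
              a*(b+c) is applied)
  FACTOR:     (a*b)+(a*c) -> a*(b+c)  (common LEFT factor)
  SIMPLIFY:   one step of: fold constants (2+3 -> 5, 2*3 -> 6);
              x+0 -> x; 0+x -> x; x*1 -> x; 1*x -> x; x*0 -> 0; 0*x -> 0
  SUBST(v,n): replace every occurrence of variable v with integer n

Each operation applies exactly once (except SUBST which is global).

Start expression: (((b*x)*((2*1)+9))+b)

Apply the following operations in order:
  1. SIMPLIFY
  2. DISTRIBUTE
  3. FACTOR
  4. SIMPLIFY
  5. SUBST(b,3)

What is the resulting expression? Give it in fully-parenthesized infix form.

Start: (((b*x)*((2*1)+9))+b)
Apply SIMPLIFY at LRL (target: (2*1)): (((b*x)*((2*1)+9))+b) -> (((b*x)*(2+9))+b)
Apply DISTRIBUTE at L (target: ((b*x)*(2+9))): (((b*x)*(2+9))+b) -> ((((b*x)*2)+((b*x)*9))+b)
Apply FACTOR at L (target: (((b*x)*2)+((b*x)*9))): ((((b*x)*2)+((b*x)*9))+b) -> (((b*x)*(2+9))+b)
Apply SIMPLIFY at LR (target: (2+9)): (((b*x)*(2+9))+b) -> (((b*x)*11)+b)
Apply SUBST(b,3): (((b*x)*11)+b) -> (((3*x)*11)+3)

Answer: (((3*x)*11)+3)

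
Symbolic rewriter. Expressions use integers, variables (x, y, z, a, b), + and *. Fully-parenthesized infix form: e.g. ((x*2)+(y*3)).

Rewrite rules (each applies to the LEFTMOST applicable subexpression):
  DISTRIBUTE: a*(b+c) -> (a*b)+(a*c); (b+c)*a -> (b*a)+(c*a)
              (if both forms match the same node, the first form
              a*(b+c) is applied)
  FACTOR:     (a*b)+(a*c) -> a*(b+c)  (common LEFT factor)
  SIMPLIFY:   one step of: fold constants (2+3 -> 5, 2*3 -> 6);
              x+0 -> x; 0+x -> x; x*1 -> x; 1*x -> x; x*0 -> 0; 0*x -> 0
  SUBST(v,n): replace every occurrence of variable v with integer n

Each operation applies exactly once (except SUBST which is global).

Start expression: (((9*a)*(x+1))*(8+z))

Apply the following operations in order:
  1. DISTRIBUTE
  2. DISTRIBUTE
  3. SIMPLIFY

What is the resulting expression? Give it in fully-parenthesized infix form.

Start: (((9*a)*(x+1))*(8+z))
Apply DISTRIBUTE at root (target: (((9*a)*(x+1))*(8+z))): (((9*a)*(x+1))*(8+z)) -> ((((9*a)*(x+1))*8)+(((9*a)*(x+1))*z))
Apply DISTRIBUTE at LL (target: ((9*a)*(x+1))): ((((9*a)*(x+1))*8)+(((9*a)*(x+1))*z)) -> (((((9*a)*x)+((9*a)*1))*8)+(((9*a)*(x+1))*z))
Apply SIMPLIFY at LLR (target: ((9*a)*1)): (((((9*a)*x)+((9*a)*1))*8)+(((9*a)*(x+1))*z)) -> (((((9*a)*x)+(9*a))*8)+(((9*a)*(x+1))*z))

Answer: (((((9*a)*x)+(9*a))*8)+(((9*a)*(x+1))*z))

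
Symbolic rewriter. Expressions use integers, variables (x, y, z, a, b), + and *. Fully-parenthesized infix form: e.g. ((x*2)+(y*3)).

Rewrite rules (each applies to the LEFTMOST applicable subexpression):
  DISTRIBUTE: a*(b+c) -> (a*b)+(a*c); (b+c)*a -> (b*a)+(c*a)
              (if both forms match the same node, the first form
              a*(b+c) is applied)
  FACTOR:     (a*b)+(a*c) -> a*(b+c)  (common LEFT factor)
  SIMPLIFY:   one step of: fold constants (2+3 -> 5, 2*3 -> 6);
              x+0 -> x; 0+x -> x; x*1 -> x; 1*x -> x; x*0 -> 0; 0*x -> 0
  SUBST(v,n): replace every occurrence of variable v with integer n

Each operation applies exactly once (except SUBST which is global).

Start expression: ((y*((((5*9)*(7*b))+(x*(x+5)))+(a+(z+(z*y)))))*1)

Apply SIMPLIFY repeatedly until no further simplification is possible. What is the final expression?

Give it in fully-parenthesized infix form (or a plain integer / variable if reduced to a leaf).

Start: ((y*((((5*9)*(7*b))+(x*(x+5)))+(a+(z+(z*y)))))*1)
Step 1: at root: ((y*((((5*9)*(7*b))+(x*(x+5)))+(a+(z+(z*y)))))*1) -> (y*((((5*9)*(7*b))+(x*(x+5)))+(a+(z+(z*y))))); overall: ((y*((((5*9)*(7*b))+(x*(x+5)))+(a+(z+(z*y)))))*1) -> (y*((((5*9)*(7*b))+(x*(x+5)))+(a+(z+(z*y)))))
Step 2: at RLLL: (5*9) -> 45; overall: (y*((((5*9)*(7*b))+(x*(x+5)))+(a+(z+(z*y))))) -> (y*(((45*(7*b))+(x*(x+5)))+(a+(z+(z*y)))))
Fixed point: (y*(((45*(7*b))+(x*(x+5)))+(a+(z+(z*y)))))

Answer: (y*(((45*(7*b))+(x*(x+5)))+(a+(z+(z*y)))))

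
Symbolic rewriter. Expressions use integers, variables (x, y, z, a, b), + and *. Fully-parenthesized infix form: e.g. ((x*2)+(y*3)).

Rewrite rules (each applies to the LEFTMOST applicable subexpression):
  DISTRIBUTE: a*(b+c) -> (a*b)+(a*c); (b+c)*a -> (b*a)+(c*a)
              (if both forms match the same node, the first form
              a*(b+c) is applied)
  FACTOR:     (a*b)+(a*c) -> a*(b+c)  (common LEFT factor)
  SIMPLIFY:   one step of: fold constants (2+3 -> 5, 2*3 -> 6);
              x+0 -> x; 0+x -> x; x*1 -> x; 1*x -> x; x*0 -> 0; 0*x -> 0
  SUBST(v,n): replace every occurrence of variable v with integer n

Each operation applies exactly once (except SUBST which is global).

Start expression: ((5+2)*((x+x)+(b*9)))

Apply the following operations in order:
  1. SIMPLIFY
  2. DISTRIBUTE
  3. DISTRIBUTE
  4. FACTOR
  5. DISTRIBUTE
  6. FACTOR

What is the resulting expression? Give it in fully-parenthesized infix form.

Answer: ((7*(x+x))+(7*(b*9)))

Derivation:
Start: ((5+2)*((x+x)+(b*9)))
Apply SIMPLIFY at L (target: (5+2)): ((5+2)*((x+x)+(b*9))) -> (7*((x+x)+(b*9)))
Apply DISTRIBUTE at root (target: (7*((x+x)+(b*9)))): (7*((x+x)+(b*9))) -> ((7*(x+x))+(7*(b*9)))
Apply DISTRIBUTE at L (target: (7*(x+x))): ((7*(x+x))+(7*(b*9))) -> (((7*x)+(7*x))+(7*(b*9)))
Apply FACTOR at L (target: ((7*x)+(7*x))): (((7*x)+(7*x))+(7*(b*9))) -> ((7*(x+x))+(7*(b*9)))
Apply DISTRIBUTE at L (target: (7*(x+x))): ((7*(x+x))+(7*(b*9))) -> (((7*x)+(7*x))+(7*(b*9)))
Apply FACTOR at L (target: ((7*x)+(7*x))): (((7*x)+(7*x))+(7*(b*9))) -> ((7*(x+x))+(7*(b*9)))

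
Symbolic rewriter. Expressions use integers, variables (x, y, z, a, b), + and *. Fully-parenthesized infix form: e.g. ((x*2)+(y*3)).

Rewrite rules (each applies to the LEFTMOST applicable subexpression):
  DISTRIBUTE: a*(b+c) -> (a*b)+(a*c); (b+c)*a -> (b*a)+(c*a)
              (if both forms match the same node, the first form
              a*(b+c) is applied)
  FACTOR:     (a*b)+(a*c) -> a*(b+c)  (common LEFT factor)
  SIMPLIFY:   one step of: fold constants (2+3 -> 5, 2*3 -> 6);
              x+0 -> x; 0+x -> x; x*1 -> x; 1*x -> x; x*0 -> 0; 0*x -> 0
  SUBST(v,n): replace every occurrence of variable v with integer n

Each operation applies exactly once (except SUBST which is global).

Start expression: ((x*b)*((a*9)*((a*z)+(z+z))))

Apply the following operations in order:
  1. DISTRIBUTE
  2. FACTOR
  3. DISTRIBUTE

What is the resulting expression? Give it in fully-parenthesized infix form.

Start: ((x*b)*((a*9)*((a*z)+(z+z))))
Apply DISTRIBUTE at R (target: ((a*9)*((a*z)+(z+z)))): ((x*b)*((a*9)*((a*z)+(z+z)))) -> ((x*b)*(((a*9)*(a*z))+((a*9)*(z+z))))
Apply FACTOR at R (target: (((a*9)*(a*z))+((a*9)*(z+z)))): ((x*b)*(((a*9)*(a*z))+((a*9)*(z+z)))) -> ((x*b)*((a*9)*((a*z)+(z+z))))
Apply DISTRIBUTE at R (target: ((a*9)*((a*z)+(z+z)))): ((x*b)*((a*9)*((a*z)+(z+z)))) -> ((x*b)*(((a*9)*(a*z))+((a*9)*(z+z))))

Answer: ((x*b)*(((a*9)*(a*z))+((a*9)*(z+z))))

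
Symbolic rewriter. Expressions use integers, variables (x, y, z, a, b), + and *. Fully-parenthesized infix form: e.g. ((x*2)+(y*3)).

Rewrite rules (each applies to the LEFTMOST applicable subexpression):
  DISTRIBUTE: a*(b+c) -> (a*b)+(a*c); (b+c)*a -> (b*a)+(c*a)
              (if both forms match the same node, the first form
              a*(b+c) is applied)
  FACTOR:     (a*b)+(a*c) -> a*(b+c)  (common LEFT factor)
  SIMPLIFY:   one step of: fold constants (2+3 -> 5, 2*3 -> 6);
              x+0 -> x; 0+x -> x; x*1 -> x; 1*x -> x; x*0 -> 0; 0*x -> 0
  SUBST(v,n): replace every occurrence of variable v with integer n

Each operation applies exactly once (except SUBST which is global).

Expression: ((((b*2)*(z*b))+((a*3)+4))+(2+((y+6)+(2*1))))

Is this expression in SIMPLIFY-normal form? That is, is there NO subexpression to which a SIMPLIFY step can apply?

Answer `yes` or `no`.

Expression: ((((b*2)*(z*b))+((a*3)+4))+(2+((y+6)+(2*1))))
Scanning for simplifiable subexpressions (pre-order)...
  at root: ((((b*2)*(z*b))+((a*3)+4))+(2+((y+6)+(2*1)))) (not simplifiable)
  at L: (((b*2)*(z*b))+((a*3)+4)) (not simplifiable)
  at LL: ((b*2)*(z*b)) (not simplifiable)
  at LLL: (b*2) (not simplifiable)
  at LLR: (z*b) (not simplifiable)
  at LR: ((a*3)+4) (not simplifiable)
  at LRL: (a*3) (not simplifiable)
  at R: (2+((y+6)+(2*1))) (not simplifiable)
  at RR: ((y+6)+(2*1)) (not simplifiable)
  at RRL: (y+6) (not simplifiable)
  at RRR: (2*1) (SIMPLIFIABLE)
Found simplifiable subexpr at path RRR: (2*1)
One SIMPLIFY step would give: ((((b*2)*(z*b))+((a*3)+4))+(2+((y+6)+2)))
-> NOT in normal form.

Answer: no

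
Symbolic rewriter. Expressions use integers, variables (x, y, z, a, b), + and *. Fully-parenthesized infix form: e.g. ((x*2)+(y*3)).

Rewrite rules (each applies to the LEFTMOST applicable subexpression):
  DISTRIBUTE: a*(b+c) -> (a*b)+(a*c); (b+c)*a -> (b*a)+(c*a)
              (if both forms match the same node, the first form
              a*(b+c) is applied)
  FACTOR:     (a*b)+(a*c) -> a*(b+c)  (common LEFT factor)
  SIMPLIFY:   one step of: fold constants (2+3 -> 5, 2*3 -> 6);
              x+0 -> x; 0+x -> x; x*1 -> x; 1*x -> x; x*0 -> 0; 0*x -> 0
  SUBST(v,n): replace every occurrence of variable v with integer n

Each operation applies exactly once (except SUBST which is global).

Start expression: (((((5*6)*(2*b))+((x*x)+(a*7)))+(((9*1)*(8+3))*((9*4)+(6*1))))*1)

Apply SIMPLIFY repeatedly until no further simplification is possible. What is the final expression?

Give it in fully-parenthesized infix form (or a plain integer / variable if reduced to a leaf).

Start: (((((5*6)*(2*b))+((x*x)+(a*7)))+(((9*1)*(8+3))*((9*4)+(6*1))))*1)
Step 1: at root: (((((5*6)*(2*b))+((x*x)+(a*7)))+(((9*1)*(8+3))*((9*4)+(6*1))))*1) -> ((((5*6)*(2*b))+((x*x)+(a*7)))+(((9*1)*(8+3))*((9*4)+(6*1)))); overall: (((((5*6)*(2*b))+((x*x)+(a*7)))+(((9*1)*(8+3))*((9*4)+(6*1))))*1) -> ((((5*6)*(2*b))+((x*x)+(a*7)))+(((9*1)*(8+3))*((9*4)+(6*1))))
Step 2: at LLL: (5*6) -> 30; overall: ((((5*6)*(2*b))+((x*x)+(a*7)))+(((9*1)*(8+3))*((9*4)+(6*1)))) -> (((30*(2*b))+((x*x)+(a*7)))+(((9*1)*(8+3))*((9*4)+(6*1))))
Step 3: at RLL: (9*1) -> 9; overall: (((30*(2*b))+((x*x)+(a*7)))+(((9*1)*(8+3))*((9*4)+(6*1)))) -> (((30*(2*b))+((x*x)+(a*7)))+((9*(8+3))*((9*4)+(6*1))))
Step 4: at RLR: (8+3) -> 11; overall: (((30*(2*b))+((x*x)+(a*7)))+((9*(8+3))*((9*4)+(6*1)))) -> (((30*(2*b))+((x*x)+(a*7)))+((9*11)*((9*4)+(6*1))))
Step 5: at RL: (9*11) -> 99; overall: (((30*(2*b))+((x*x)+(a*7)))+((9*11)*((9*4)+(6*1)))) -> (((30*(2*b))+((x*x)+(a*7)))+(99*((9*4)+(6*1))))
Step 6: at RRL: (9*4) -> 36; overall: (((30*(2*b))+((x*x)+(a*7)))+(99*((9*4)+(6*1)))) -> (((30*(2*b))+((x*x)+(a*7)))+(99*(36+(6*1))))
Step 7: at RRR: (6*1) -> 6; overall: (((30*(2*b))+((x*x)+(a*7)))+(99*(36+(6*1)))) -> (((30*(2*b))+((x*x)+(a*7)))+(99*(36+6)))
Step 8: at RR: (36+6) -> 42; overall: (((30*(2*b))+((x*x)+(a*7)))+(99*(36+6))) -> (((30*(2*b))+((x*x)+(a*7)))+(99*42))
Step 9: at R: (99*42) -> 4158; overall: (((30*(2*b))+((x*x)+(a*7)))+(99*42)) -> (((30*(2*b))+((x*x)+(a*7)))+4158)
Fixed point: (((30*(2*b))+((x*x)+(a*7)))+4158)

Answer: (((30*(2*b))+((x*x)+(a*7)))+4158)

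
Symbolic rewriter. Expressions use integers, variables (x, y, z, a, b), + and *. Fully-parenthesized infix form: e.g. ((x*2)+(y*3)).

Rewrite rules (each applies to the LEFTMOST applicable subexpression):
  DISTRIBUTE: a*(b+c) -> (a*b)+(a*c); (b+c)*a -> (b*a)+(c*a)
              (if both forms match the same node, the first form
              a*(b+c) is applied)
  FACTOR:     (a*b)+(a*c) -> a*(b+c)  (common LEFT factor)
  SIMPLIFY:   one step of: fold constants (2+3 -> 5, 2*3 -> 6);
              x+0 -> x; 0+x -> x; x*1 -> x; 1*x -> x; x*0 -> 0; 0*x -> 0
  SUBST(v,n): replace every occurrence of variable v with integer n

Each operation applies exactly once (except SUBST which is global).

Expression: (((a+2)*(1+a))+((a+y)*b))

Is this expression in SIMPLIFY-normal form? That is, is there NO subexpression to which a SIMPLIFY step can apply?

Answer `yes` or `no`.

Answer: yes

Derivation:
Expression: (((a+2)*(1+a))+((a+y)*b))
Scanning for simplifiable subexpressions (pre-order)...
  at root: (((a+2)*(1+a))+((a+y)*b)) (not simplifiable)
  at L: ((a+2)*(1+a)) (not simplifiable)
  at LL: (a+2) (not simplifiable)
  at LR: (1+a) (not simplifiable)
  at R: ((a+y)*b) (not simplifiable)
  at RL: (a+y) (not simplifiable)
Result: no simplifiable subexpression found -> normal form.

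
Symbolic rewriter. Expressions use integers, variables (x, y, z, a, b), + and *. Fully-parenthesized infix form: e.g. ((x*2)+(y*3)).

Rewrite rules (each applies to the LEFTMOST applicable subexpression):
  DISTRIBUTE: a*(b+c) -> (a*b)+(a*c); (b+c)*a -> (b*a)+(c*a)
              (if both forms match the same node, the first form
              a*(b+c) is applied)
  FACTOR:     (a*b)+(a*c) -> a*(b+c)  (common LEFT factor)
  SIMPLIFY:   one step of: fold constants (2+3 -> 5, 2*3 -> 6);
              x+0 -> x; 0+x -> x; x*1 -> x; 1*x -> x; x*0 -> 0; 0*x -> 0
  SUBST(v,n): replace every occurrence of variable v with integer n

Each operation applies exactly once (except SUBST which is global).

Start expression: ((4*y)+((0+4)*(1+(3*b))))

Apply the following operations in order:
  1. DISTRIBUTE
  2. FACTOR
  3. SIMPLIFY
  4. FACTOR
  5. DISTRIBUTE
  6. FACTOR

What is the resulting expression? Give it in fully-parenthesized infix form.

Start: ((4*y)+((0+4)*(1+(3*b))))
Apply DISTRIBUTE at R (target: ((0+4)*(1+(3*b)))): ((4*y)+((0+4)*(1+(3*b)))) -> ((4*y)+(((0+4)*1)+((0+4)*(3*b))))
Apply FACTOR at R (target: (((0+4)*1)+((0+4)*(3*b)))): ((4*y)+(((0+4)*1)+((0+4)*(3*b)))) -> ((4*y)+((0+4)*(1+(3*b))))
Apply SIMPLIFY at RL (target: (0+4)): ((4*y)+((0+4)*(1+(3*b)))) -> ((4*y)+(4*(1+(3*b))))
Apply FACTOR at root (target: ((4*y)+(4*(1+(3*b))))): ((4*y)+(4*(1+(3*b)))) -> (4*(y+(1+(3*b))))
Apply DISTRIBUTE at root (target: (4*(y+(1+(3*b))))): (4*(y+(1+(3*b)))) -> ((4*y)+(4*(1+(3*b))))
Apply FACTOR at root (target: ((4*y)+(4*(1+(3*b))))): ((4*y)+(4*(1+(3*b)))) -> (4*(y+(1+(3*b))))

Answer: (4*(y+(1+(3*b))))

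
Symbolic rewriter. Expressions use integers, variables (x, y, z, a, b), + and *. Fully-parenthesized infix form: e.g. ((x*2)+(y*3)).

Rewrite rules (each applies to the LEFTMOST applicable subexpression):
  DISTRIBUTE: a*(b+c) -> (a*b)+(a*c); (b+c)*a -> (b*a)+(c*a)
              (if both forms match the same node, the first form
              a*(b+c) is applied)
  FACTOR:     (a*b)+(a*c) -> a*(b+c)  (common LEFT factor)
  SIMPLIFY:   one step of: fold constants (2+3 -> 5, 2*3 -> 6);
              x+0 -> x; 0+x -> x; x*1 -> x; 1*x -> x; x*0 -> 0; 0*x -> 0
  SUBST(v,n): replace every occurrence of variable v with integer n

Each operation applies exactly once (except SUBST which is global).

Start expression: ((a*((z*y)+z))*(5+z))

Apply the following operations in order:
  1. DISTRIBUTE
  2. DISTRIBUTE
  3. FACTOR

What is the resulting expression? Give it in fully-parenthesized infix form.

Answer: (((a*((z*y)+z))*5)+((a*((z*y)+z))*z))

Derivation:
Start: ((a*((z*y)+z))*(5+z))
Apply DISTRIBUTE at root (target: ((a*((z*y)+z))*(5+z))): ((a*((z*y)+z))*(5+z)) -> (((a*((z*y)+z))*5)+((a*((z*y)+z))*z))
Apply DISTRIBUTE at LL (target: (a*((z*y)+z))): (((a*((z*y)+z))*5)+((a*((z*y)+z))*z)) -> ((((a*(z*y))+(a*z))*5)+((a*((z*y)+z))*z))
Apply FACTOR at LL (target: ((a*(z*y))+(a*z))): ((((a*(z*y))+(a*z))*5)+((a*((z*y)+z))*z)) -> (((a*((z*y)+z))*5)+((a*((z*y)+z))*z))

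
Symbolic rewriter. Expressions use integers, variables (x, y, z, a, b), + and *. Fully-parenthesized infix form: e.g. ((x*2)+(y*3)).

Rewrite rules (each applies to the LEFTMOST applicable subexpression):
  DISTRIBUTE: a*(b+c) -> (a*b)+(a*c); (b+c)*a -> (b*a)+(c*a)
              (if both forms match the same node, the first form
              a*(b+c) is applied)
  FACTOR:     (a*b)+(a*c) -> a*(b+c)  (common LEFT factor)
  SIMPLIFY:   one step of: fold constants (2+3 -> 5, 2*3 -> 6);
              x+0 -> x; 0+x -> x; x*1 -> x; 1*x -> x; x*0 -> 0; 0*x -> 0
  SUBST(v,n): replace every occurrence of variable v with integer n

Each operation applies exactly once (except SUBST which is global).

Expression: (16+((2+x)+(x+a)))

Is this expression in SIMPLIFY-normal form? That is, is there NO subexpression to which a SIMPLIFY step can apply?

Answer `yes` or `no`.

Expression: (16+((2+x)+(x+a)))
Scanning for simplifiable subexpressions (pre-order)...
  at root: (16+((2+x)+(x+a))) (not simplifiable)
  at R: ((2+x)+(x+a)) (not simplifiable)
  at RL: (2+x) (not simplifiable)
  at RR: (x+a) (not simplifiable)
Result: no simplifiable subexpression found -> normal form.

Answer: yes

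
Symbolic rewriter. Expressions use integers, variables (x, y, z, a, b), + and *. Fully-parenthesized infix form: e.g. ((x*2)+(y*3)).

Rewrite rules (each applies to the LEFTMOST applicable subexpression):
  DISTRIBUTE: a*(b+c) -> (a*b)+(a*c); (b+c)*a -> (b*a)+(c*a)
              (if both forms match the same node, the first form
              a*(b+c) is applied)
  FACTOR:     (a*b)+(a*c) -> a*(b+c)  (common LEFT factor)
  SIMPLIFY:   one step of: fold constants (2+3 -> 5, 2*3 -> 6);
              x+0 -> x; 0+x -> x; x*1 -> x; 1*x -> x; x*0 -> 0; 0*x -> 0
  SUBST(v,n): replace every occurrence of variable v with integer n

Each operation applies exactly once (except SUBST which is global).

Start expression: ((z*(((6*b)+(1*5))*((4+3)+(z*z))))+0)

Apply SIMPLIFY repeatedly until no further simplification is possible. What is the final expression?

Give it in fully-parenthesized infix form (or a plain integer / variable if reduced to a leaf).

Answer: (z*(((6*b)+5)*(7+(z*z))))

Derivation:
Start: ((z*(((6*b)+(1*5))*((4+3)+(z*z))))+0)
Step 1: at root: ((z*(((6*b)+(1*5))*((4+3)+(z*z))))+0) -> (z*(((6*b)+(1*5))*((4+3)+(z*z)))); overall: ((z*(((6*b)+(1*5))*((4+3)+(z*z))))+0) -> (z*(((6*b)+(1*5))*((4+3)+(z*z))))
Step 2: at RLR: (1*5) -> 5; overall: (z*(((6*b)+(1*5))*((4+3)+(z*z)))) -> (z*(((6*b)+5)*((4+3)+(z*z))))
Step 3: at RRL: (4+3) -> 7; overall: (z*(((6*b)+5)*((4+3)+(z*z)))) -> (z*(((6*b)+5)*(7+(z*z))))
Fixed point: (z*(((6*b)+5)*(7+(z*z))))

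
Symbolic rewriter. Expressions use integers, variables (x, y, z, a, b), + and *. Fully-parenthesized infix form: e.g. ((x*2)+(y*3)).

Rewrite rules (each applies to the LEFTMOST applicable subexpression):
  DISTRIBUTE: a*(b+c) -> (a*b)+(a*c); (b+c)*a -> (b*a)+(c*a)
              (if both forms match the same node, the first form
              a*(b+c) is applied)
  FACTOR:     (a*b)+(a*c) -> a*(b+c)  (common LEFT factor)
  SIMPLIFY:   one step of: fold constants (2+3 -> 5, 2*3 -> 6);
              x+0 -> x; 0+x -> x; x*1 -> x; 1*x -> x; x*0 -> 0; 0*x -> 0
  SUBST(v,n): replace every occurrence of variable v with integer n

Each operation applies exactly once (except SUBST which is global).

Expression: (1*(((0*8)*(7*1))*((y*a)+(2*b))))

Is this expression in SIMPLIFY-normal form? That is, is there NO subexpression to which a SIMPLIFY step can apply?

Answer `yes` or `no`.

Expression: (1*(((0*8)*(7*1))*((y*a)+(2*b))))
Scanning for simplifiable subexpressions (pre-order)...
  at root: (1*(((0*8)*(7*1))*((y*a)+(2*b)))) (SIMPLIFIABLE)
  at R: (((0*8)*(7*1))*((y*a)+(2*b))) (not simplifiable)
  at RL: ((0*8)*(7*1)) (not simplifiable)
  at RLL: (0*8) (SIMPLIFIABLE)
  at RLR: (7*1) (SIMPLIFIABLE)
  at RR: ((y*a)+(2*b)) (not simplifiable)
  at RRL: (y*a) (not simplifiable)
  at RRR: (2*b) (not simplifiable)
Found simplifiable subexpr at path root: (1*(((0*8)*(7*1))*((y*a)+(2*b))))
One SIMPLIFY step would give: (((0*8)*(7*1))*((y*a)+(2*b)))
-> NOT in normal form.

Answer: no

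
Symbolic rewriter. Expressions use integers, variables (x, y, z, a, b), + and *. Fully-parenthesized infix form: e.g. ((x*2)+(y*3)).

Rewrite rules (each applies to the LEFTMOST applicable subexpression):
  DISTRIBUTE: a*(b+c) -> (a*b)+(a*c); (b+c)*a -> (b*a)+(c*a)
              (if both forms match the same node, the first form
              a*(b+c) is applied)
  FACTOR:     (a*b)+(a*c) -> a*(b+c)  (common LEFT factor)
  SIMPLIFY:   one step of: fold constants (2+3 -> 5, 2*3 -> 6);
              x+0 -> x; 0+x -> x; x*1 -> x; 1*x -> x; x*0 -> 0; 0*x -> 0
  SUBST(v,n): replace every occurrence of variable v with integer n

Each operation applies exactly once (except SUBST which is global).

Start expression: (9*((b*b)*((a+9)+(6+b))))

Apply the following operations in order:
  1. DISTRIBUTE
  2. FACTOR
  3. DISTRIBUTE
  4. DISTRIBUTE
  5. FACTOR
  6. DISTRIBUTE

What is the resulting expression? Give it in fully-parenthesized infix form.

Start: (9*((b*b)*((a+9)+(6+b))))
Apply DISTRIBUTE at R (target: ((b*b)*((a+9)+(6+b)))): (9*((b*b)*((a+9)+(6+b)))) -> (9*(((b*b)*(a+9))+((b*b)*(6+b))))
Apply FACTOR at R (target: (((b*b)*(a+9))+((b*b)*(6+b)))): (9*(((b*b)*(a+9))+((b*b)*(6+b)))) -> (9*((b*b)*((a+9)+(6+b))))
Apply DISTRIBUTE at R (target: ((b*b)*((a+9)+(6+b)))): (9*((b*b)*((a+9)+(6+b)))) -> (9*(((b*b)*(a+9))+((b*b)*(6+b))))
Apply DISTRIBUTE at root (target: (9*(((b*b)*(a+9))+((b*b)*(6+b))))): (9*(((b*b)*(a+9))+((b*b)*(6+b)))) -> ((9*((b*b)*(a+9)))+(9*((b*b)*(6+b))))
Apply FACTOR at root (target: ((9*((b*b)*(a+9)))+(9*((b*b)*(6+b))))): ((9*((b*b)*(a+9)))+(9*((b*b)*(6+b)))) -> (9*(((b*b)*(a+9))+((b*b)*(6+b))))
Apply DISTRIBUTE at root (target: (9*(((b*b)*(a+9))+((b*b)*(6+b))))): (9*(((b*b)*(a+9))+((b*b)*(6+b)))) -> ((9*((b*b)*(a+9)))+(9*((b*b)*(6+b))))

Answer: ((9*((b*b)*(a+9)))+(9*((b*b)*(6+b))))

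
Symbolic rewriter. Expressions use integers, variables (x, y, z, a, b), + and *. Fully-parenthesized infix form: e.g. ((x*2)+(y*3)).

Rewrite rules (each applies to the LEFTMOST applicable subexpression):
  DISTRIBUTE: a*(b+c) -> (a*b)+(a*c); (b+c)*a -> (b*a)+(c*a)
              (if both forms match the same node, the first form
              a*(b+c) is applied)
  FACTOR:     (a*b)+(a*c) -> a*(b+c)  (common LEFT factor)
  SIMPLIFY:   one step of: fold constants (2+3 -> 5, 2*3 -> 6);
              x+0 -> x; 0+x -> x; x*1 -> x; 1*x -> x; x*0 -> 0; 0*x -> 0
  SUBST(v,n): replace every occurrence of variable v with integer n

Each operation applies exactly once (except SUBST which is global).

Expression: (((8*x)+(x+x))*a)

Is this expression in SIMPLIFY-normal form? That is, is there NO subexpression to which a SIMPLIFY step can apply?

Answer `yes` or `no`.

Expression: (((8*x)+(x+x))*a)
Scanning for simplifiable subexpressions (pre-order)...
  at root: (((8*x)+(x+x))*a) (not simplifiable)
  at L: ((8*x)+(x+x)) (not simplifiable)
  at LL: (8*x) (not simplifiable)
  at LR: (x+x) (not simplifiable)
Result: no simplifiable subexpression found -> normal form.

Answer: yes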